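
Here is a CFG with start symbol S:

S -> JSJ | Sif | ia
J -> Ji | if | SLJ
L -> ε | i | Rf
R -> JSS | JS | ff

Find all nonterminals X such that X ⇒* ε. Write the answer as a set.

{L}

Directly nullable (have an ε-rule): {L}.
Not nullable: J, R, S — each has a terminal in every rule's right-hand side or depends on a non-nullable symbol.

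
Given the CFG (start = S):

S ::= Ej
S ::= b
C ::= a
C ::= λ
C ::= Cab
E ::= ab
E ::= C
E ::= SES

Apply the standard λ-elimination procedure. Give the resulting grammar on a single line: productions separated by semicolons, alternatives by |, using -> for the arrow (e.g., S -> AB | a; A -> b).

S -> b | j | Ej; C -> a | ab | Cab; E -> C | SS | ab | SES

Nullable set: {C, E}.
S -> Ej: E nullable, giving Ej | j.
Drop C -> λ.
C -> Cab: C nullable, giving Cab | ab.
E -> C: C nullable, giving C.
E -> SES: E nullable, giving SES | SS.
Unchanged (no nullable symbols): S -> b; C -> a; E -> ab.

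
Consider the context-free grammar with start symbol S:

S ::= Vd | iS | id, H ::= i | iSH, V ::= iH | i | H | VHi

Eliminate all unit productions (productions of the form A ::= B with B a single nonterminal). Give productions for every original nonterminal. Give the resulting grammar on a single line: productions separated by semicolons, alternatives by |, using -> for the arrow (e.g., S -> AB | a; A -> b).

Unit productions: V->H.
Unit pairs (A ⇒* B via units): (V,H).
S: inherits non-unit rules of {S} → Vd | iS | id.
H: inherits non-unit rules of {H} → i | iSH.
V: inherits non-unit rules of {H, V} → VHi | i | iH | iSH.

S -> Vd | iS | id; H -> i | iSH; V -> i | iH | VHi | iSH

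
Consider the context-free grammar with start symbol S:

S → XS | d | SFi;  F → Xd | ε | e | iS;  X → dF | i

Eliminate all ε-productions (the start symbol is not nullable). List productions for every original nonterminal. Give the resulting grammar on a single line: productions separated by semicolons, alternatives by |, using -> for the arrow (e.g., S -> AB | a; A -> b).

S -> d | Si | XS | SFi; F -> e | Xd | iS; X -> d | i | dF

Nullable set: {F}.
S -> SFi: F nullable, giving SFi | Si.
Drop F -> ε.
X -> dF: F nullable, giving d | dF.
Unchanged (no nullable symbols): S -> XS; S -> d; F -> Xd; F -> e; F -> iS; X -> i.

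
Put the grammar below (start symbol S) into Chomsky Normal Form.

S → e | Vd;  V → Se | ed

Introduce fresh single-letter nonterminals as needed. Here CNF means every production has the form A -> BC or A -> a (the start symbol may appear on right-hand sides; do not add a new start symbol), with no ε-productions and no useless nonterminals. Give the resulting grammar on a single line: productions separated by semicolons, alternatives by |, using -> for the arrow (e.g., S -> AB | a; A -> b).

S -> e | VA; A -> d; B -> e; V -> BA | SB

No ε-productions.
No unit productions to eliminate.
TERM: introduce A -> d, B -> e and substitute in every rule of length ≥2.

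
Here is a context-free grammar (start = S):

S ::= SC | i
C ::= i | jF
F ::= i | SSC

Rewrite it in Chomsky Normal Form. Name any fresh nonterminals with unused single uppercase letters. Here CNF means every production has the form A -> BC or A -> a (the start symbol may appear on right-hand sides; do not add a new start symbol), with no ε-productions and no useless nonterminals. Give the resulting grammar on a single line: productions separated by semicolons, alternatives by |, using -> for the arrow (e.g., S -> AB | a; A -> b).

S -> i | SC; A -> j; B -> SC; C -> i | AF; F -> i | SB

No ε-productions.
No unit productions to eliminate.
TERM: introduce A -> j and substitute in every rule of length ≥2.
BIN: F -> SSC becomes F -> SB, B -> SC.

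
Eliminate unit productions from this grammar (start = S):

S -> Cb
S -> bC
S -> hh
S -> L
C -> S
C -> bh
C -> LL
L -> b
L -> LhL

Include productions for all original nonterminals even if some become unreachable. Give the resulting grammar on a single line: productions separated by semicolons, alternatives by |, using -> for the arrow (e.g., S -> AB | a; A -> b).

Unit productions: C->S, S->L.
Unit pairs (A ⇒* B via units): (C,L), (C,S), (S,L).
S: inherits non-unit rules of {L, S} → Cb | LhL | b | bC | hh.
C: inherits non-unit rules of {C, L, S} → Cb | LL | LhL | b | bC | bh | hh.
L: inherits non-unit rules of {L} → LhL | b.

S -> b | Cb | bC | hh | LhL; C -> b | Cb | LL | bC | bh | hh | LhL; L -> b | LhL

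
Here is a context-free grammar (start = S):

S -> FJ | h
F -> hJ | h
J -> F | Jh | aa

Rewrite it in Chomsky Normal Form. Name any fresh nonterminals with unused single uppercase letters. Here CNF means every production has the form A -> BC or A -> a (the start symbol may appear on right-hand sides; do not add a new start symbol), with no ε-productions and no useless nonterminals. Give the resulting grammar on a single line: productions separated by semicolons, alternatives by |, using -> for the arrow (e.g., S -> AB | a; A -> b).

No ε-productions.
After unit-elimination: S -> h | FJ; F -> h | hJ; J -> h | Jh | aa | hJ.
TERM: introduce B -> a, A -> h and substitute in every rule of length ≥2.

S -> h | FJ; A -> h; B -> a; F -> h | AJ; J -> h | AJ | BB | JA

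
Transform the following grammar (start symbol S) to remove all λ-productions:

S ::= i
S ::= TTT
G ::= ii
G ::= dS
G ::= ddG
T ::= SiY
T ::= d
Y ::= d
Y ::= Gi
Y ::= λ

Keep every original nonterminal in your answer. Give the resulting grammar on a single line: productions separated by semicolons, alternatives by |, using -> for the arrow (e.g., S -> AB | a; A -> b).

Nullable set: {Y}.
T -> SiY: Y nullable, giving Si | SiY.
Drop Y -> λ.
Unchanged (no nullable symbols): S -> TTT; S -> i; G -> dS; G -> ddG; G -> ii; T -> d; Y -> Gi; Y -> d.

S -> i | TTT; G -> dS | ii | ddG; T -> d | Si | SiY; Y -> d | Gi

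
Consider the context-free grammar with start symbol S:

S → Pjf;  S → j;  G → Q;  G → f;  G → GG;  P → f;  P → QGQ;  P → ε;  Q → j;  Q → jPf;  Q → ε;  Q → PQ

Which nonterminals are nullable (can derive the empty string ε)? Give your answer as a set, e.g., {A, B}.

Directly nullable (have an ε-rule): {P, Q}.
G is nullable via G -> Q (every symbol on the right is already known nullable).
Not nullable: S — each has a terminal in every rule's right-hand side or depends on a non-nullable symbol.

{G, P, Q}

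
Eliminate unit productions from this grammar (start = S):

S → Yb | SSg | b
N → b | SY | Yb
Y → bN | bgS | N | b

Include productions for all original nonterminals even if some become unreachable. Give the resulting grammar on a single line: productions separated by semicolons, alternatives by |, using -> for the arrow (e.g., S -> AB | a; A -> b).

S -> b | Yb | SSg; N -> b | SY | Yb; Y -> b | SY | Yb | bN | bgS

Unit productions: Y->N.
Unit pairs (A ⇒* B via units): (Y,N).
S: inherits non-unit rules of {S} → SSg | Yb | b.
N: inherits non-unit rules of {N} → SY | Yb | b.
Y: inherits non-unit rules of {N, Y} → SY | Yb | b | bN | bgS.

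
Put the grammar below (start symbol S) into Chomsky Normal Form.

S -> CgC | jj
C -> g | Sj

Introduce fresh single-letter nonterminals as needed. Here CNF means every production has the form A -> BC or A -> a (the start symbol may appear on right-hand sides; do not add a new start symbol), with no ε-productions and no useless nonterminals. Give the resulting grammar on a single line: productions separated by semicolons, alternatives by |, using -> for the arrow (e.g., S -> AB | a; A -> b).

S -> AA | CD; A -> j; B -> g; C -> g | SA; D -> BC

No ε-productions.
No unit productions to eliminate.
TERM: introduce B -> g, A -> j and substitute in every rule of length ≥2.
BIN: S -> CBC becomes S -> CD, D -> BC.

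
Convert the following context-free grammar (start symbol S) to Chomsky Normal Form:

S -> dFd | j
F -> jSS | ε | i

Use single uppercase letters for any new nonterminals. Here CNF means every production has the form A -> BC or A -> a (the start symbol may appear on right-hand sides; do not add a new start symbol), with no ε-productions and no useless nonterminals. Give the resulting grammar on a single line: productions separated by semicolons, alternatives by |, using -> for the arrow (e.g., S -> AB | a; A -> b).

Nullable: {F}; after ε-elimination: S -> j | dd | dFd; F -> i | jSS.
No unit productions to eliminate.
TERM: introduce B -> d, A -> j and substitute in every rule of length ≥2.
BIN: F -> ASS becomes F -> AC, C -> SS; S -> BFB becomes S -> BD, D -> FB.

S -> j | BB | BD; A -> j; B -> d; C -> SS; D -> FB; F -> i | AC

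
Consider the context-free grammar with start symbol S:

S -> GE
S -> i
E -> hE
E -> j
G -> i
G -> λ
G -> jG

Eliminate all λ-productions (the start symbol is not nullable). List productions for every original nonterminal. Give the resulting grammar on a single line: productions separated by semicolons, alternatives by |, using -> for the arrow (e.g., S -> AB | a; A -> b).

Nullable set: {G}.
S -> GE: G nullable, giving E | GE.
Drop G -> λ.
G -> jG: G nullable, giving j | jG.
Unchanged (no nullable symbols): S -> i; E -> hE; E -> j; G -> i.

S -> E | i | GE; E -> j | hE; G -> i | j | jG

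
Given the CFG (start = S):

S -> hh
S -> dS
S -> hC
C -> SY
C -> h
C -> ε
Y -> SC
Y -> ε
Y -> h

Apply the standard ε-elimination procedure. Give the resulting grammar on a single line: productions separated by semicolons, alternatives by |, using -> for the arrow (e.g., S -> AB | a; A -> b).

S -> h | dS | hC | hh; C -> S | h | SY; Y -> S | h | SC

Nullable set: {C, Y}.
S -> hC: C nullable, giving h | hC.
Drop C -> ε.
C -> SY: Y nullable, giving S | SY.
Drop Y -> ε.
Y -> SC: C nullable, giving S | SC.
Unchanged (no nullable symbols): S -> dS; S -> hh; C -> h; Y -> h.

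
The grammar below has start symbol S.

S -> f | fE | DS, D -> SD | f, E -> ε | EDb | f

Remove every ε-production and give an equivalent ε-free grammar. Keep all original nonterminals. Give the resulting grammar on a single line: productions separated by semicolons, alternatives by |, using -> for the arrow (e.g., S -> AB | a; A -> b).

Nullable set: {E}.
S -> fE: E nullable, giving f | fE.
Drop E -> ε.
E -> EDb: E nullable, giving Db | EDb.
Unchanged (no nullable symbols): S -> DS; S -> f; D -> SD; D -> f; E -> f.

S -> f | DS | fE; D -> f | SD; E -> f | Db | EDb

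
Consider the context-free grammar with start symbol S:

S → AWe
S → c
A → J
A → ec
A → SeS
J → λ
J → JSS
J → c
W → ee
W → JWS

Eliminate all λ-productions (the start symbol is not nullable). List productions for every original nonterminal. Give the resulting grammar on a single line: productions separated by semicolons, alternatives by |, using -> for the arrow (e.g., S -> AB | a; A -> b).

S -> c | We | AWe; A -> J | ec | SeS; J -> c | SS | JSS; W -> WS | ee | JWS

Nullable set: {A, J}.
S -> AWe: A nullable, giving AWe | We.
A -> J: J nullable, giving J.
Drop J -> λ.
J -> JSS: J nullable, giving JSS | SS.
W -> JWS: J nullable, giving JWS | WS.
Unchanged (no nullable symbols): S -> c; A -> SeS; A -> ec; J -> c; W -> ee.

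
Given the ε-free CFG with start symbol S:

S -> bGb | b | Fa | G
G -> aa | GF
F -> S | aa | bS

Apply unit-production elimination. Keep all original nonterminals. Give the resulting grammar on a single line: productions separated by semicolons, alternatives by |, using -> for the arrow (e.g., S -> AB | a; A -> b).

Unit productions: F->S, S->G.
Unit pairs (A ⇒* B via units): (F,G), (F,S), (S,G).
S: inherits non-unit rules of {G, S} → Fa | GF | aa | b | bGb.
F: inherits non-unit rules of {F, G, S} → Fa | GF | aa | b | bGb | bS.
G: inherits non-unit rules of {G} → GF | aa.

S -> b | Fa | GF | aa | bGb; F -> b | Fa | GF | aa | bS | bGb; G -> GF | aa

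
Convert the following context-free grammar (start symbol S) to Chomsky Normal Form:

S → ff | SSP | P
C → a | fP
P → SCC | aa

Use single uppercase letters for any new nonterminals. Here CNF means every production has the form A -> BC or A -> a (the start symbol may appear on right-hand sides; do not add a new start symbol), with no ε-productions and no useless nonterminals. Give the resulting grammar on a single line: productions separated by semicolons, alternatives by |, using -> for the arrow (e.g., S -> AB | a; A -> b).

S -> AA | BB | SE | SF; A -> f; B -> a; C -> a | AP; D -> CC; E -> CC; F -> SP; P -> BB | SD

No ε-productions.
After unit-elimination: S -> aa | ff | SCC | SSP; C -> a | fP; P -> aa | SCC.
TERM: introduce B -> a, A -> f and substitute in every rule of length ≥2.
BIN: P -> SCC becomes P -> SD, D -> CC; S -> SCC becomes S -> SE, E -> CC; S -> SSP becomes S -> SF, F -> SP.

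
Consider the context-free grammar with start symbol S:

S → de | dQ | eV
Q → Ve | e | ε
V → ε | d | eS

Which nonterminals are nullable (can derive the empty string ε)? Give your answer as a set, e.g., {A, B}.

{Q, V}

Directly nullable (have an ε-rule): {Q, V}.
Not nullable: S — each has a terminal in every rule's right-hand side or depends on a non-nullable symbol.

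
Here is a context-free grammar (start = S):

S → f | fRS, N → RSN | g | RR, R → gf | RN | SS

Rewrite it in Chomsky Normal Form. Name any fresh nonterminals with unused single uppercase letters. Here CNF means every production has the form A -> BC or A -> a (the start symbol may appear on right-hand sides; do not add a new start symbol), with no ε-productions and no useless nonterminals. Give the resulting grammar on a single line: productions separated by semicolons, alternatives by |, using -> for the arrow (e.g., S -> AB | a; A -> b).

No ε-productions.
No unit productions to eliminate.
TERM: introduce B -> f, A -> g and substitute in every rule of length ≥2.
BIN: N -> RSN becomes N -> RC, C -> SN; S -> BRS becomes S -> BD, D -> RS.

S -> f | BD; A -> g; B -> f; C -> SN; D -> RS; N -> g | RC | RR; R -> AB | RN | SS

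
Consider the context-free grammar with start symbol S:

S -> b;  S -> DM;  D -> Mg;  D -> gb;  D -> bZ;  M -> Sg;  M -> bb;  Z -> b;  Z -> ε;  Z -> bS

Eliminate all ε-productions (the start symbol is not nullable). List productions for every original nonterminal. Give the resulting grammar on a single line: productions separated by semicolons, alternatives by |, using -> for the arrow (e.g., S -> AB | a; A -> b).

Nullable set: {Z}.
D -> bZ: Z nullable, giving b | bZ.
Drop Z -> ε.
Unchanged (no nullable symbols): S -> DM; S -> b; D -> Mg; D -> gb; M -> Sg; M -> bb; Z -> b; Z -> bS.

S -> b | DM; D -> b | Mg | bZ | gb; M -> Sg | bb; Z -> b | bS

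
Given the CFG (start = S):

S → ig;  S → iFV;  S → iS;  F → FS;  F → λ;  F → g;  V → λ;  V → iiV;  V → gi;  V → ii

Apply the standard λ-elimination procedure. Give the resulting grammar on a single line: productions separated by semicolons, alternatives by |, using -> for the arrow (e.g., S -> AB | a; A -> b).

S -> i | iF | iS | iV | ig | iFV; F -> S | g | FS; V -> gi | ii | iiV

Nullable set: {F, V}.
S -> iFV: F, V nullable, giving i | iF | iFV | iV.
Drop F -> λ.
F -> FS: F nullable, giving FS | S.
Drop V -> λ.
V -> iiV: V nullable, giving ii | iiV.
Unchanged (no nullable symbols): S -> iS; S -> ig; F -> g; V -> gi; V -> ii.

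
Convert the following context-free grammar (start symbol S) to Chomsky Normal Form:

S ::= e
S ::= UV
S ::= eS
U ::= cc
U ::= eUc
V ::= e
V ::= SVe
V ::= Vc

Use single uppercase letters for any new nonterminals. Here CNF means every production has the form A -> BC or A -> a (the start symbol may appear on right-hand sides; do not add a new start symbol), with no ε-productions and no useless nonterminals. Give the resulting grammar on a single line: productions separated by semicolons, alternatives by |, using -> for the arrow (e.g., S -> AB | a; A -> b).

No ε-productions.
No unit productions to eliminate.
TERM: introduce B -> c, A -> e and substitute in every rule of length ≥2.
BIN: U -> AUB becomes U -> AC, C -> UB; V -> SVA becomes V -> SD, D -> VA.

S -> e | AS | UV; A -> e; B -> c; C -> UB; D -> VA; U -> AC | BB; V -> e | SD | VB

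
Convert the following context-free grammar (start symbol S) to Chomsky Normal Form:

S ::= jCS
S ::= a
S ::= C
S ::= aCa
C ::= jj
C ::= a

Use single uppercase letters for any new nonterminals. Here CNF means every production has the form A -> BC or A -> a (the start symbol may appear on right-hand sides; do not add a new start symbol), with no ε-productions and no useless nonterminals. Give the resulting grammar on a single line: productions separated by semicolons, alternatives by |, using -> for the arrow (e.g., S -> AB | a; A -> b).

S -> a | AA | AD | BE; A -> j; B -> a; C -> a | AA; D -> CS; E -> CB

No ε-productions.
After unit-elimination: S -> a | jj | aCa | jCS; C -> a | jj.
TERM: introduce B -> a, A -> j and substitute in every rule of length ≥2.
BIN: S -> ACS becomes S -> AD, D -> CS; S -> BCB becomes S -> BE, E -> CB.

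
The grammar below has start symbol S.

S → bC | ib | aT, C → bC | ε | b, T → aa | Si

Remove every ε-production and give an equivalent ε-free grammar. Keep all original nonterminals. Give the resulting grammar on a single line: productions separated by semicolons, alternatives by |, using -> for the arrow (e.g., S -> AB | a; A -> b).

Nullable set: {C}.
S -> bC: C nullable, giving b | bC.
Drop C -> ε.
C -> bC: C nullable, giving b | bC.
Unchanged (no nullable symbols): S -> aT; S -> ib; C -> b; T -> Si; T -> aa.

S -> b | aT | bC | ib; C -> b | bC; T -> Si | aa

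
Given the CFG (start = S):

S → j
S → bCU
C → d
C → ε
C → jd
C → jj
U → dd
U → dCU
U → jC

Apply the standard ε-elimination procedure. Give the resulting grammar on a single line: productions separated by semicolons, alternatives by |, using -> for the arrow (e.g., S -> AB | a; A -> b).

S -> j | bU | bCU; C -> d | jd | jj; U -> j | dU | dd | jC | dCU

Nullable set: {C}.
S -> bCU: C nullable, giving bCU | bU.
Drop C -> ε.
U -> dCU: C nullable, giving dCU | dU.
U -> jC: C nullable, giving j | jC.
Unchanged (no nullable symbols): S -> j; C -> d; C -> jd; C -> jj; U -> dd.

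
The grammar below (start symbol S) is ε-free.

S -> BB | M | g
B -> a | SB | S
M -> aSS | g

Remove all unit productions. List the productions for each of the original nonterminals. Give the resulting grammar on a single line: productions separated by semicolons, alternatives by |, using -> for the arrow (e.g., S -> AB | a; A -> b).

Unit productions: B->S, S->M.
Unit pairs (A ⇒* B via units): (B,M), (B,S), (S,M).
S: inherits non-unit rules of {M, S} → BB | aSS | g.
B: inherits non-unit rules of {B, M, S} → BB | SB | a | aSS | g.
M: inherits non-unit rules of {M} → aSS | g.

S -> g | BB | aSS; B -> a | g | BB | SB | aSS; M -> g | aSS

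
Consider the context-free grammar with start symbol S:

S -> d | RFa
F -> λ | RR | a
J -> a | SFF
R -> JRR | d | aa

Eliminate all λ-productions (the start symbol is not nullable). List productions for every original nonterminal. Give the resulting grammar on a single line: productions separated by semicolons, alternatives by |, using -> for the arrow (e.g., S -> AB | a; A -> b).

S -> d | Ra | RFa; F -> a | RR; J -> S | a | SF | SFF; R -> d | aa | JRR

Nullable set: {F}.
S -> RFa: F nullable, giving RFa | Ra.
Drop F -> λ.
J -> SFF: F, F nullable, giving S | SF | SFF.
Unchanged (no nullable symbols): S -> d; F -> RR; F -> a; J -> a; R -> JRR; R -> aa; R -> d.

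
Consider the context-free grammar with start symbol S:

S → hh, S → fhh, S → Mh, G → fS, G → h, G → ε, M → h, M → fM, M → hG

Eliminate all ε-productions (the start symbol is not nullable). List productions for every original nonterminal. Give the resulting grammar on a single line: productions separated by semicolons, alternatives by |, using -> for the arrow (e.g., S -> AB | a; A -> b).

Nullable set: {G}.
Drop G -> ε.
M -> hG: G nullable, giving h | hG.
Unchanged (no nullable symbols): S -> Mh; S -> fhh; S -> hh; G -> fS; G -> h; M -> fM; M -> h.

S -> Mh | hh | fhh; G -> h | fS; M -> h | fM | hG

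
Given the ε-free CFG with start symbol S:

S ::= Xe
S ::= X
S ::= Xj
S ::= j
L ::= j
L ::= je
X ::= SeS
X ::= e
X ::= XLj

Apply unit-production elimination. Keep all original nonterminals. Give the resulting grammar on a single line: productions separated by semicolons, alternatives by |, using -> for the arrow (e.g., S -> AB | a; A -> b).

S -> e | j | Xe | Xj | SeS | XLj; L -> j | je; X -> e | SeS | XLj

Unit productions: S->X.
Unit pairs (A ⇒* B via units): (S,X).
S: inherits non-unit rules of {S, X} → SeS | XLj | Xe | Xj | e | j.
L: inherits non-unit rules of {L} → j | je.
X: inherits non-unit rules of {X} → SeS | XLj | e.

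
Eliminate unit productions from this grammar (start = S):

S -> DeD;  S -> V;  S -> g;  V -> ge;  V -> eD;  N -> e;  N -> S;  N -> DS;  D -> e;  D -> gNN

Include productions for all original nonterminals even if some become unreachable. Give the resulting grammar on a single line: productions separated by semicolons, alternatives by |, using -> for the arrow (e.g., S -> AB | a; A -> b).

Unit productions: N->S, S->V.
Unit pairs (A ⇒* B via units): (N,S), (N,V), (S,V).
S: inherits non-unit rules of {S, V} → DeD | eD | g | ge.
D: inherits non-unit rules of {D} → e | gNN.
N: inherits non-unit rules of {N, S, V} → DS | DeD | e | eD | g | ge.
V: inherits non-unit rules of {V} → eD | ge.

S -> g | eD | ge | DeD; D -> e | gNN; N -> e | g | DS | eD | ge | DeD; V -> eD | ge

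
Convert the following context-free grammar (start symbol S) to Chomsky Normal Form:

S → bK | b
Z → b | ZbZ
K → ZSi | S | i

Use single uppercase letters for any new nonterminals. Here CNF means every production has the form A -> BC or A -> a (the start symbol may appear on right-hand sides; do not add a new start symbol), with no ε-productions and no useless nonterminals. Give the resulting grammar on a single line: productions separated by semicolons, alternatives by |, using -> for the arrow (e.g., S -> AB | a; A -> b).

No ε-productions.
After unit-elimination: S -> b | bK; K -> b | i | bK | ZSi; Z -> b | ZbZ.
TERM: introduce B -> b, A -> i and substitute in every rule of length ≥2.
BIN: K -> ZSA becomes K -> ZC, C -> SA; Z -> ZBZ becomes Z -> ZD, D -> BZ.

S -> b | BK; A -> i; B -> b; C -> SA; D -> BZ; K -> b | i | BK | ZC; Z -> b | ZD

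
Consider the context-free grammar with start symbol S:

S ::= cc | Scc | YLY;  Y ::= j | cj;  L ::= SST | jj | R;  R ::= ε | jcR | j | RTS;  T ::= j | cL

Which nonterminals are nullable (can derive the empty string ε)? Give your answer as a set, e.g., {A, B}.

Directly nullable (have an ε-rule): {R}.
L is nullable via L -> R (every symbol on the right is already known nullable).
Not nullable: S, T, Y — each has a terminal in every rule's right-hand side or depends on a non-nullable symbol.

{L, R}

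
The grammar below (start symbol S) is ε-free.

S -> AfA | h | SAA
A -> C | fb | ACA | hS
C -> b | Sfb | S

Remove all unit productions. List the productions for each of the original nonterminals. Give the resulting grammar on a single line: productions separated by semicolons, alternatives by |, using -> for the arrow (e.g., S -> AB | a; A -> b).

S -> h | AfA | SAA; A -> b | h | fb | hS | ACA | AfA | SAA | Sfb; C -> b | h | AfA | SAA | Sfb

Unit productions: A->C, C->S.
Unit pairs (A ⇒* B via units): (A,C), (A,S), (C,S).
S: inherits non-unit rules of {S} → AfA | SAA | h.
A: inherits non-unit rules of {A, C, S} → ACA | AfA | SAA | Sfb | b | fb | h | hS.
C: inherits non-unit rules of {C, S} → AfA | SAA | Sfb | b | h.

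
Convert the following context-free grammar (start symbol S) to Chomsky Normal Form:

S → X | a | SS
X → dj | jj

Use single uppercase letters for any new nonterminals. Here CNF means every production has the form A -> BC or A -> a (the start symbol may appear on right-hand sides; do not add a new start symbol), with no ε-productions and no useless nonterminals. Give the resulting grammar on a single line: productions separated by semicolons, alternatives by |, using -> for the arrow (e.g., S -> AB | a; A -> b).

No ε-productions.
After unit-elimination: S -> a | SS | dj | jj; X -> dj | jj.
TERM: introduce A -> d, B -> j and substitute in every rule of length ≥2.
Drop unreachable/unproductive: X.

S -> a | AB | BB | SS; A -> d; B -> j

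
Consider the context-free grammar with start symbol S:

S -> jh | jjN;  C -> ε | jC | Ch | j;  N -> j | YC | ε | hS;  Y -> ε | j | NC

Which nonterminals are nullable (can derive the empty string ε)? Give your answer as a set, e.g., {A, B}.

{C, N, Y}

Directly nullable (have an ε-rule): {C, N, Y}.
Not nullable: S — each has a terminal in every rule's right-hand side or depends on a non-nullable symbol.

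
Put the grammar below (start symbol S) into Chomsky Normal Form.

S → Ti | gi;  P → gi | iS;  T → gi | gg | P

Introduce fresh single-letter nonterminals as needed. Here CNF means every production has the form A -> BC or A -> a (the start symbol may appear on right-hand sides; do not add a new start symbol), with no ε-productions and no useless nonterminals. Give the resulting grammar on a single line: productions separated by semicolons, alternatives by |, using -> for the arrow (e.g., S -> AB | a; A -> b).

No ε-productions.
After unit-elimination: S -> Ti | gi; P -> gi | iS; T -> gg | gi | iS.
TERM: introduce A -> g, B -> i and substitute in every rule of length ≥2.
Drop unreachable/unproductive: P.

S -> AB | TB; A -> g; B -> i; T -> AA | AB | BS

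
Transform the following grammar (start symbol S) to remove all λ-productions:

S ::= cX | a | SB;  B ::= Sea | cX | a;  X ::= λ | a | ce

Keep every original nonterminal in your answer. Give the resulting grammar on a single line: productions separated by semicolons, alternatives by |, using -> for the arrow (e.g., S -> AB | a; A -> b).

S -> a | c | SB | cX; B -> a | c | cX | Sea; X -> a | ce

Nullable set: {X}.
S -> cX: X nullable, giving c | cX.
B -> cX: X nullable, giving c | cX.
Drop X -> λ.
Unchanged (no nullable symbols): S -> SB; S -> a; B -> Sea; B -> a; X -> a; X -> ce.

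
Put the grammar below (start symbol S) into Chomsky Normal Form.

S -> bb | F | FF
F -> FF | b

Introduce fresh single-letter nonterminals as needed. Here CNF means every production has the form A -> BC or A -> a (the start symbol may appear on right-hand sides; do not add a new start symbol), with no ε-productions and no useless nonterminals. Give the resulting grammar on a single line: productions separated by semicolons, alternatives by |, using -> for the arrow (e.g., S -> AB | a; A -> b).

No ε-productions.
After unit-elimination: S -> b | FF | bb; F -> b | FF.
TERM: introduce A -> b and substitute in every rule of length ≥2.

S -> b | AA | FF; A -> b; F -> b | FF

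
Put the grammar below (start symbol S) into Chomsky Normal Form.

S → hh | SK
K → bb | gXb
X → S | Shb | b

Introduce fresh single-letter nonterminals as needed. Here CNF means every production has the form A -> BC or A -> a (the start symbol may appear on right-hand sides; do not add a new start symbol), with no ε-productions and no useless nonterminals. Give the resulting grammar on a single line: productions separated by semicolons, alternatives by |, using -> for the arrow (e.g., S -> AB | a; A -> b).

No ε-productions.
After unit-elimination: S -> SK | hh; K -> bb | gXb; X -> b | SK | hh | Shb.
TERM: introduce A -> b, B -> g, C -> h and substitute in every rule of length ≥2.
BIN: K -> BXA becomes K -> BD, D -> XA; X -> SCA becomes X -> SE, E -> CA.

S -> CC | SK; A -> b; B -> g; C -> h; D -> XA; E -> CA; K -> AA | BD; X -> b | CC | SE | SK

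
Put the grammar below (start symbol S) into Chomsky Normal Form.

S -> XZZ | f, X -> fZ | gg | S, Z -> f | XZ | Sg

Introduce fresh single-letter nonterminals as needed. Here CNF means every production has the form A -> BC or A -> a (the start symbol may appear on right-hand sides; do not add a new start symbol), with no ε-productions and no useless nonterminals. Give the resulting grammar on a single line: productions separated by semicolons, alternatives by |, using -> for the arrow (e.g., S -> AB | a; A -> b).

S -> f | XC; A -> f; B -> g; C -> ZZ; D -> ZZ; X -> f | AZ | BB | XD; Z -> f | SB | XZ

No ε-productions.
After unit-elimination: S -> f | XZZ; X -> f | fZ | gg | XZZ; Z -> f | Sg | XZ.
TERM: introduce A -> f, B -> g and substitute in every rule of length ≥2.
BIN: S -> XZZ becomes S -> XC, C -> ZZ; X -> XZZ becomes X -> XD, D -> ZZ.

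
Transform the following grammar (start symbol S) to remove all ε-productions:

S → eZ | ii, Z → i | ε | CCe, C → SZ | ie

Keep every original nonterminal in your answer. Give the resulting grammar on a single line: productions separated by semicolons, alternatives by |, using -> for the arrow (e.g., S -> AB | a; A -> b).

S -> e | eZ | ii; C -> S | SZ | ie; Z -> i | CCe

Nullable set: {Z}.
S -> eZ: Z nullable, giving e | eZ.
C -> SZ: Z nullable, giving S | SZ.
Drop Z -> ε.
Unchanged (no nullable symbols): S -> ii; C -> ie; Z -> CCe; Z -> i.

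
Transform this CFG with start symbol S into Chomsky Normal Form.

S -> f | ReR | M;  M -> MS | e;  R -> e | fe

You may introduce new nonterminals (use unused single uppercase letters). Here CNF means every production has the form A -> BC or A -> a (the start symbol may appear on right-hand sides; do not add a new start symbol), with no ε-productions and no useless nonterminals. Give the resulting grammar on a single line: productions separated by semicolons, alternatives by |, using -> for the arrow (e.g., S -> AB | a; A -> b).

S -> e | f | MS | RC; A -> f; B -> e; C -> BR; M -> e | MS; R -> e | AB

No ε-productions.
After unit-elimination: S -> e | f | MS | ReR; M -> e | MS; R -> e | fe.
TERM: introduce B -> e, A -> f and substitute in every rule of length ≥2.
BIN: S -> RBR becomes S -> RC, C -> BR.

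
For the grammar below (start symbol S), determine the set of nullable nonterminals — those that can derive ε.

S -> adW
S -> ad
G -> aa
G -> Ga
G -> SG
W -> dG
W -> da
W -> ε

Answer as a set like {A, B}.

Directly nullable (have an ε-rule): {W}.
Not nullable: G, S — each has a terminal in every rule's right-hand side or depends on a non-nullable symbol.

{W}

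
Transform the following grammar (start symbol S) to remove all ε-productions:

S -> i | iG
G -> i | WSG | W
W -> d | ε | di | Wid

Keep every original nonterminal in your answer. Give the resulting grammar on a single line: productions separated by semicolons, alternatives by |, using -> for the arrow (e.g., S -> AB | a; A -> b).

Nullable set: {G, W}.
S -> iG: G nullable, giving i | iG.
G -> W: W nullable, giving W.
G -> WSG: W, G nullable, giving S | SG | WS | WSG.
Drop W -> ε.
W -> Wid: W nullable, giving Wid | id.
Unchanged (no nullable symbols): S -> i; G -> i; W -> d; W -> di.

S -> i | iG; G -> S | W | i | SG | WS | WSG; W -> d | di | id | Wid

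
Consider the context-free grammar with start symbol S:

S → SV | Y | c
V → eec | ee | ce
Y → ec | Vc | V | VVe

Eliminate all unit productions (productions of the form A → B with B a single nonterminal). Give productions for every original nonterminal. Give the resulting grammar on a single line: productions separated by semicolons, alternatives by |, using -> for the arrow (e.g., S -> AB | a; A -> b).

S -> c | SV | Vc | ce | ec | ee | VVe | eec; V -> ce | ee | eec; Y -> Vc | ce | ec | ee | VVe | eec

Unit productions: S->Y, Y->V.
Unit pairs (A ⇒* B via units): (S,V), (S,Y), (Y,V).
S: inherits non-unit rules of {S, V, Y} → SV | VVe | Vc | c | ce | ec | ee | eec.
V: inherits non-unit rules of {V} → ce | ee | eec.
Y: inherits non-unit rules of {V, Y} → VVe | Vc | ce | ec | ee | eec.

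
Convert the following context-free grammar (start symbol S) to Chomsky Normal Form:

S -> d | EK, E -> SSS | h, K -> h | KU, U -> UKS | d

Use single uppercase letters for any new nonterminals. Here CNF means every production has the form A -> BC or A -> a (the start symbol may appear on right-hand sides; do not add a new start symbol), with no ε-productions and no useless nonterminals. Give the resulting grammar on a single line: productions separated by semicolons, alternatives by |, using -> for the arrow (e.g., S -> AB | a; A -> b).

S -> d | EK; A -> SS; B -> KS; E -> h | SA; K -> h | KU; U -> d | UB

No ε-productions.
No unit productions to eliminate.
BIN: E -> SSS becomes E -> SA, A -> SS; U -> UKS becomes U -> UB, B -> KS.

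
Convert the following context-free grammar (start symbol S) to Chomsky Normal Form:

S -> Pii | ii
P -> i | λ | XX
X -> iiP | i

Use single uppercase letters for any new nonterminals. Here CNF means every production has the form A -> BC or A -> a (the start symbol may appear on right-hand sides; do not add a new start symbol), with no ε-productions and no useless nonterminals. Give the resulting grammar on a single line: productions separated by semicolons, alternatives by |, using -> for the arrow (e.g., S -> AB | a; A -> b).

Nullable: {P}; after ε-elimination: S -> ii | Pii; P -> i | XX; X -> i | ii | iiP.
No unit productions to eliminate.
TERM: introduce A -> i and substitute in every rule of length ≥2.
BIN: S -> PAA becomes S -> PB, B -> AA; X -> AAP becomes X -> AC, C -> AP.

S -> AA | PB; A -> i; B -> AA; C -> AP; P -> i | XX; X -> i | AA | AC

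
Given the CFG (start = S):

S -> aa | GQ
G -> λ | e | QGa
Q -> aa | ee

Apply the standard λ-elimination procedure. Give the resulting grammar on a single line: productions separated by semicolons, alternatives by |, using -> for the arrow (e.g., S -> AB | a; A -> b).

Nullable set: {G}.
S -> GQ: G nullable, giving GQ | Q.
Drop G -> λ.
G -> QGa: G nullable, giving QGa | Qa.
Unchanged (no nullable symbols): S -> aa; G -> e; Q -> aa; Q -> ee.

S -> Q | GQ | aa; G -> e | Qa | QGa; Q -> aa | ee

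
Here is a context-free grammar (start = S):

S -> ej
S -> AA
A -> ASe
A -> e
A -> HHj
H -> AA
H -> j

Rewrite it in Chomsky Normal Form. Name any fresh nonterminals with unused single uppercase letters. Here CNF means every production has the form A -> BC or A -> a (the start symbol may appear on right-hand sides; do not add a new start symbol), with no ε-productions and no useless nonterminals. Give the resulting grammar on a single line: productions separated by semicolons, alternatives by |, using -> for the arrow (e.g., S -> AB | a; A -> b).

No ε-productions.
No unit productions to eliminate.
TERM: introduce B -> e, C -> j and substitute in every rule of length ≥2.
BIN: A -> ASB becomes A -> AD, D -> SB; A -> HHC becomes A -> HE, E -> HC.

S -> AA | BC; A -> e | AD | HE; B -> e; C -> j; D -> SB; E -> HC; H -> j | AA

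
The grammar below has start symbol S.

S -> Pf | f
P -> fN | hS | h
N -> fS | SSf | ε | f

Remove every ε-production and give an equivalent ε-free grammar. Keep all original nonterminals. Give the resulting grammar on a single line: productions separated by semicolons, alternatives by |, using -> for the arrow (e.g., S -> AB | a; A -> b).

S -> f | Pf; N -> f | fS | SSf; P -> f | h | fN | hS

Nullable set: {N}.
Drop N -> ε.
P -> fN: N nullable, giving f | fN.
Unchanged (no nullable symbols): S -> Pf; S -> f; N -> SSf; N -> f; N -> fS; P -> h; P -> hS.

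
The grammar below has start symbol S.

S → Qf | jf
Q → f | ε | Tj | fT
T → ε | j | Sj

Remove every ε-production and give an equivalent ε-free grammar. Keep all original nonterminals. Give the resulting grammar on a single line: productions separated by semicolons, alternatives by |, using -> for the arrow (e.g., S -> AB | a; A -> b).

S -> f | Qf | jf; Q -> f | j | Tj | fT; T -> j | Sj

Nullable set: {Q, T}.
S -> Qf: Q nullable, giving Qf | f.
Drop Q -> ε.
Q -> Tj: T nullable, giving Tj | j.
Q -> fT: T nullable, giving f | fT.
Drop T -> ε.
Unchanged (no nullable symbols): S -> jf; Q -> f; T -> Sj; T -> j.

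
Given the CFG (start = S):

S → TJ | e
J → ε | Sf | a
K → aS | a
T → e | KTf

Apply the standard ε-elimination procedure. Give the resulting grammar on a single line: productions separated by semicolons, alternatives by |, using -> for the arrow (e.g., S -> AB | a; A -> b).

Nullable set: {J}.
S -> TJ: J nullable, giving T | TJ.
Drop J -> ε.
Unchanged (no nullable symbols): S -> e; J -> Sf; J -> a; K -> a; K -> aS; T -> KTf; T -> e.

S -> T | e | TJ; J -> a | Sf; K -> a | aS; T -> e | KTf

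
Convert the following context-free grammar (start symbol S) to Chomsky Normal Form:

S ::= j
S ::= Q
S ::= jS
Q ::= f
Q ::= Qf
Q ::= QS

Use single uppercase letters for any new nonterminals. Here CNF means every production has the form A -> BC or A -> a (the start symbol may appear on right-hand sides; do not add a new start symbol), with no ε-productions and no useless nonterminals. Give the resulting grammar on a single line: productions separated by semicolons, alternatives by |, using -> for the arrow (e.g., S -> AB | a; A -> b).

No ε-productions.
After unit-elimination: S -> f | j | QS | Qf | jS; Q -> f | QS | Qf.
TERM: introduce A -> f, B -> j and substitute in every rule of length ≥2.

S -> f | j | BS | QA | QS; A -> f; B -> j; Q -> f | QA | QS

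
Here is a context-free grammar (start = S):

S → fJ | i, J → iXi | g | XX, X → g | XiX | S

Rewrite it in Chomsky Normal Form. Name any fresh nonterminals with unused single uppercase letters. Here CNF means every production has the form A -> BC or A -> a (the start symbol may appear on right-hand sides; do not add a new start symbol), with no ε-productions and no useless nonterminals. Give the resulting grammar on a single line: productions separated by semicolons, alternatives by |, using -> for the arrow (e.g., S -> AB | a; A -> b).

S -> i | BJ; A -> i; B -> f; C -> XA; D -> AX; J -> g | AC | XX; X -> g | i | BJ | XD

No ε-productions.
After unit-elimination: S -> i | fJ; J -> g | XX | iXi; X -> g | i | fJ | XiX.
TERM: introduce B -> f, A -> i and substitute in every rule of length ≥2.
BIN: J -> AXA becomes J -> AC, C -> XA; X -> XAX becomes X -> XD, D -> AX.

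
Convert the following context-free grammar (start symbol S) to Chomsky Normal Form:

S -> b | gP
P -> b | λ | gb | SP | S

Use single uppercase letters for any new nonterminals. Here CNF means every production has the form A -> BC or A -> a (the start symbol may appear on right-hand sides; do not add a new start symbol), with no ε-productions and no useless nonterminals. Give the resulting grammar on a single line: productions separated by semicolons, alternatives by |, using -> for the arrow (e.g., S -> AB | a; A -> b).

S -> b | g | AP; A -> g; B -> b; P -> b | g | AB | AP | SP

Nullable: {P}; after ε-elimination: S -> b | g | gP; P -> S | b | SP | gb.
After unit-elimination: S -> b | g | gP; P -> b | g | SP | gP | gb.
TERM: introduce B -> b, A -> g and substitute in every rule of length ≥2.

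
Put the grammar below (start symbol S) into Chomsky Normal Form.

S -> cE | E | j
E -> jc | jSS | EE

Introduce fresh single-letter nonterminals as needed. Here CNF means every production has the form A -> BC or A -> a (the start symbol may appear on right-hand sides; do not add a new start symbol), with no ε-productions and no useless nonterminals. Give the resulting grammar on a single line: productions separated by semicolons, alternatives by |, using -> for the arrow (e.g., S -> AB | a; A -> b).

No ε-productions.
After unit-elimination: S -> j | EE | cE | jc | jSS; E -> EE | jc | jSS.
TERM: introduce B -> c, A -> j and substitute in every rule of length ≥2.
BIN: E -> ASS becomes E -> AC, C -> SS; S -> ASS becomes S -> AD, D -> SS.

S -> j | AB | AD | BE | EE; A -> j; B -> c; C -> SS; D -> SS; E -> AB | AC | EE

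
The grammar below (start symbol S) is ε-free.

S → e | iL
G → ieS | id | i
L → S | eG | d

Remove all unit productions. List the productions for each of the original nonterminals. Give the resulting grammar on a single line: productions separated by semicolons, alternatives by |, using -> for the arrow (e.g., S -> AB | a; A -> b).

Unit productions: L->S.
Unit pairs (A ⇒* B via units): (L,S).
S: inherits non-unit rules of {S} → e | iL.
G: inherits non-unit rules of {G} → i | id | ieS.
L: inherits non-unit rules of {L, S} → d | e | eG | iL.

S -> e | iL; G -> i | id | ieS; L -> d | e | eG | iL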